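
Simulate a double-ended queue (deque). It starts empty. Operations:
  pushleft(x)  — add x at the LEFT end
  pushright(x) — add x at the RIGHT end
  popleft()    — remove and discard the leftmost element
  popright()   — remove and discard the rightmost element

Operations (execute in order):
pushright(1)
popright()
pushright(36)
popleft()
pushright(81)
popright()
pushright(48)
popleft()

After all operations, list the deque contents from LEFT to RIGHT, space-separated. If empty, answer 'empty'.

Answer: empty

Derivation:
pushright(1): [1]
popright(): []
pushright(36): [36]
popleft(): []
pushright(81): [81]
popright(): []
pushright(48): [48]
popleft(): []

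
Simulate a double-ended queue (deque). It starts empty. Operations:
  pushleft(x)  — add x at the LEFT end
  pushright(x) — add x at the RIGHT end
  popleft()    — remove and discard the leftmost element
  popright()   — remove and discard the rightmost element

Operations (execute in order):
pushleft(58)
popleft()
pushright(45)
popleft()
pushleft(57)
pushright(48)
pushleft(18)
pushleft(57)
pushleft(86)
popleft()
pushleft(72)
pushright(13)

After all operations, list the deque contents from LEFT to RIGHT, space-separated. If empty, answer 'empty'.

pushleft(58): [58]
popleft(): []
pushright(45): [45]
popleft(): []
pushleft(57): [57]
pushright(48): [57, 48]
pushleft(18): [18, 57, 48]
pushleft(57): [57, 18, 57, 48]
pushleft(86): [86, 57, 18, 57, 48]
popleft(): [57, 18, 57, 48]
pushleft(72): [72, 57, 18, 57, 48]
pushright(13): [72, 57, 18, 57, 48, 13]

Answer: 72 57 18 57 48 13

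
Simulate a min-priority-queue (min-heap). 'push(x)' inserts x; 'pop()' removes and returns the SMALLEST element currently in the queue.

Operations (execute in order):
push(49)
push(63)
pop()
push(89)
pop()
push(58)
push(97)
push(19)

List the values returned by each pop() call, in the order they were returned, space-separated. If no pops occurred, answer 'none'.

Answer: 49 63

Derivation:
push(49): heap contents = [49]
push(63): heap contents = [49, 63]
pop() → 49: heap contents = [63]
push(89): heap contents = [63, 89]
pop() → 63: heap contents = [89]
push(58): heap contents = [58, 89]
push(97): heap contents = [58, 89, 97]
push(19): heap contents = [19, 58, 89, 97]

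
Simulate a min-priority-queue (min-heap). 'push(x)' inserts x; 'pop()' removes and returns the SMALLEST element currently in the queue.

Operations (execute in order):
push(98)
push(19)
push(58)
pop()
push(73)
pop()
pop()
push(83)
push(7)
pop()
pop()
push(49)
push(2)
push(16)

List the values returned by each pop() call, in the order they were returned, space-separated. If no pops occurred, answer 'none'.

Answer: 19 58 73 7 83

Derivation:
push(98): heap contents = [98]
push(19): heap contents = [19, 98]
push(58): heap contents = [19, 58, 98]
pop() → 19: heap contents = [58, 98]
push(73): heap contents = [58, 73, 98]
pop() → 58: heap contents = [73, 98]
pop() → 73: heap contents = [98]
push(83): heap contents = [83, 98]
push(7): heap contents = [7, 83, 98]
pop() → 7: heap contents = [83, 98]
pop() → 83: heap contents = [98]
push(49): heap contents = [49, 98]
push(2): heap contents = [2, 49, 98]
push(16): heap contents = [2, 16, 49, 98]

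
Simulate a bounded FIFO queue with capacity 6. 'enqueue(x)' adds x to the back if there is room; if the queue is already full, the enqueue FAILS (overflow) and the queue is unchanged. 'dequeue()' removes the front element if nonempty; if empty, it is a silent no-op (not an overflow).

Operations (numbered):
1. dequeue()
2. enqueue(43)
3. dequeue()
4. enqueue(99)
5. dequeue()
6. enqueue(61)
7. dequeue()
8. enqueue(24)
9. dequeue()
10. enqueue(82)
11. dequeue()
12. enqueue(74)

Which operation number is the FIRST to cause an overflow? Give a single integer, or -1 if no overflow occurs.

Answer: -1

Derivation:
1. dequeue(): empty, no-op, size=0
2. enqueue(43): size=1
3. dequeue(): size=0
4. enqueue(99): size=1
5. dequeue(): size=0
6. enqueue(61): size=1
7. dequeue(): size=0
8. enqueue(24): size=1
9. dequeue(): size=0
10. enqueue(82): size=1
11. dequeue(): size=0
12. enqueue(74): size=1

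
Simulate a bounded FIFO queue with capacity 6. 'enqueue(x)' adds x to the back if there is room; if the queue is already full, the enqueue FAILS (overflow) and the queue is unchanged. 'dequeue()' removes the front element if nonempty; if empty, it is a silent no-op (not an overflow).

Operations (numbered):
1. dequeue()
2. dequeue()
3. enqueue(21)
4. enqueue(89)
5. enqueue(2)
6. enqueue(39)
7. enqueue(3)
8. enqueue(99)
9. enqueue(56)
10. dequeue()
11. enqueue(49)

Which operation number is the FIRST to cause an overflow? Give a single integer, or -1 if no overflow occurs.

Answer: 9

Derivation:
1. dequeue(): empty, no-op, size=0
2. dequeue(): empty, no-op, size=0
3. enqueue(21): size=1
4. enqueue(89): size=2
5. enqueue(2): size=3
6. enqueue(39): size=4
7. enqueue(3): size=5
8. enqueue(99): size=6
9. enqueue(56): size=6=cap → OVERFLOW (fail)
10. dequeue(): size=5
11. enqueue(49): size=6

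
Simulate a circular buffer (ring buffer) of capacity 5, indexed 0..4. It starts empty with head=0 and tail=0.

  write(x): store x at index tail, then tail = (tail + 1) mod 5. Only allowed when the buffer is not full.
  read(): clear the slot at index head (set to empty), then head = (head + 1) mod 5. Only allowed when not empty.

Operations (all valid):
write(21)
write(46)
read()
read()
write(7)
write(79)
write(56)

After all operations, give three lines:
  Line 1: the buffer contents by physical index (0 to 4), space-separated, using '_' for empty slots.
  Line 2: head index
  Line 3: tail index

write(21): buf=[21 _ _ _ _], head=0, tail=1, size=1
write(46): buf=[21 46 _ _ _], head=0, tail=2, size=2
read(): buf=[_ 46 _ _ _], head=1, tail=2, size=1
read(): buf=[_ _ _ _ _], head=2, tail=2, size=0
write(7): buf=[_ _ 7 _ _], head=2, tail=3, size=1
write(79): buf=[_ _ 7 79 _], head=2, tail=4, size=2
write(56): buf=[_ _ 7 79 56], head=2, tail=0, size=3

Answer: _ _ 7 79 56
2
0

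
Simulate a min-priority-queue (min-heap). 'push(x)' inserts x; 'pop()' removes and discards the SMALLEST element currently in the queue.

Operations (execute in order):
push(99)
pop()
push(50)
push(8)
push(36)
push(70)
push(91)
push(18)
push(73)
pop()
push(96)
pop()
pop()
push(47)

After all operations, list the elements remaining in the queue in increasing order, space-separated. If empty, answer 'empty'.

Answer: 47 50 70 73 91 96

Derivation:
push(99): heap contents = [99]
pop() → 99: heap contents = []
push(50): heap contents = [50]
push(8): heap contents = [8, 50]
push(36): heap contents = [8, 36, 50]
push(70): heap contents = [8, 36, 50, 70]
push(91): heap contents = [8, 36, 50, 70, 91]
push(18): heap contents = [8, 18, 36, 50, 70, 91]
push(73): heap contents = [8, 18, 36, 50, 70, 73, 91]
pop() → 8: heap contents = [18, 36, 50, 70, 73, 91]
push(96): heap contents = [18, 36, 50, 70, 73, 91, 96]
pop() → 18: heap contents = [36, 50, 70, 73, 91, 96]
pop() → 36: heap contents = [50, 70, 73, 91, 96]
push(47): heap contents = [47, 50, 70, 73, 91, 96]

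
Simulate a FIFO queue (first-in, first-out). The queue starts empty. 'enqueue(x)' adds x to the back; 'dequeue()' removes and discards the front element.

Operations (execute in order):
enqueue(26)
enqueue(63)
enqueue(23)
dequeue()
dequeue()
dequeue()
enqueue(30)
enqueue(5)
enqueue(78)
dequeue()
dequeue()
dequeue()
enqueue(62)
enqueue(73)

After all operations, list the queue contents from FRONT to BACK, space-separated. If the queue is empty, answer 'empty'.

enqueue(26): [26]
enqueue(63): [26, 63]
enqueue(23): [26, 63, 23]
dequeue(): [63, 23]
dequeue(): [23]
dequeue(): []
enqueue(30): [30]
enqueue(5): [30, 5]
enqueue(78): [30, 5, 78]
dequeue(): [5, 78]
dequeue(): [78]
dequeue(): []
enqueue(62): [62]
enqueue(73): [62, 73]

Answer: 62 73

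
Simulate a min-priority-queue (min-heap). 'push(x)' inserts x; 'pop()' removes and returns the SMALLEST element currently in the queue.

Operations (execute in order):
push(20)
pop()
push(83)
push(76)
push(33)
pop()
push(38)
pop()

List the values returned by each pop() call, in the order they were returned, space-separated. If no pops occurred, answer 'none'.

Answer: 20 33 38

Derivation:
push(20): heap contents = [20]
pop() → 20: heap contents = []
push(83): heap contents = [83]
push(76): heap contents = [76, 83]
push(33): heap contents = [33, 76, 83]
pop() → 33: heap contents = [76, 83]
push(38): heap contents = [38, 76, 83]
pop() → 38: heap contents = [76, 83]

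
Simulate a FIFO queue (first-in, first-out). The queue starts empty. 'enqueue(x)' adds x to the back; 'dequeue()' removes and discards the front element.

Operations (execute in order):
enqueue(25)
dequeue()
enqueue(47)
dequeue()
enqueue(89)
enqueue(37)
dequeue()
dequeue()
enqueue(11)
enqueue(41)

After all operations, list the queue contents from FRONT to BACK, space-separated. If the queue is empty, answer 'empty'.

Answer: 11 41

Derivation:
enqueue(25): [25]
dequeue(): []
enqueue(47): [47]
dequeue(): []
enqueue(89): [89]
enqueue(37): [89, 37]
dequeue(): [37]
dequeue(): []
enqueue(11): [11]
enqueue(41): [11, 41]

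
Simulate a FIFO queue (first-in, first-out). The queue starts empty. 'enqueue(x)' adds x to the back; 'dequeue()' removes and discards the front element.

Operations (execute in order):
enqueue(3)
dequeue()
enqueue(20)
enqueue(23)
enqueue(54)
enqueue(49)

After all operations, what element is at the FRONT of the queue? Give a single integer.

enqueue(3): queue = [3]
dequeue(): queue = []
enqueue(20): queue = [20]
enqueue(23): queue = [20, 23]
enqueue(54): queue = [20, 23, 54]
enqueue(49): queue = [20, 23, 54, 49]

Answer: 20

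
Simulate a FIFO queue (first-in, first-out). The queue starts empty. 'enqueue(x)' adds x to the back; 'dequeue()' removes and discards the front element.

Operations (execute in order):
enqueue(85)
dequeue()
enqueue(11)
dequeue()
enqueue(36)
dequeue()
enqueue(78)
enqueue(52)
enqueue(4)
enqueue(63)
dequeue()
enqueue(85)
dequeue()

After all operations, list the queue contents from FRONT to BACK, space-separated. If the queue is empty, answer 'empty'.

Answer: 4 63 85

Derivation:
enqueue(85): [85]
dequeue(): []
enqueue(11): [11]
dequeue(): []
enqueue(36): [36]
dequeue(): []
enqueue(78): [78]
enqueue(52): [78, 52]
enqueue(4): [78, 52, 4]
enqueue(63): [78, 52, 4, 63]
dequeue(): [52, 4, 63]
enqueue(85): [52, 4, 63, 85]
dequeue(): [4, 63, 85]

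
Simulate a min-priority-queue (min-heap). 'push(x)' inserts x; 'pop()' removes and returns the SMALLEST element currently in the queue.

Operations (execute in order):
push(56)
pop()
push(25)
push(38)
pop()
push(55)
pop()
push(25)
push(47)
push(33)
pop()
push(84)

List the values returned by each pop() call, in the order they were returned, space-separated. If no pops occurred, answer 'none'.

Answer: 56 25 38 25

Derivation:
push(56): heap contents = [56]
pop() → 56: heap contents = []
push(25): heap contents = [25]
push(38): heap contents = [25, 38]
pop() → 25: heap contents = [38]
push(55): heap contents = [38, 55]
pop() → 38: heap contents = [55]
push(25): heap contents = [25, 55]
push(47): heap contents = [25, 47, 55]
push(33): heap contents = [25, 33, 47, 55]
pop() → 25: heap contents = [33, 47, 55]
push(84): heap contents = [33, 47, 55, 84]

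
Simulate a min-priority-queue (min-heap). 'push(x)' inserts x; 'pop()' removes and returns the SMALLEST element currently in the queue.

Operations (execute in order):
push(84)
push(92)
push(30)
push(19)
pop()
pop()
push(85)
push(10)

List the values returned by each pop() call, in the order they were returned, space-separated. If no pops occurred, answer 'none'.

Answer: 19 30

Derivation:
push(84): heap contents = [84]
push(92): heap contents = [84, 92]
push(30): heap contents = [30, 84, 92]
push(19): heap contents = [19, 30, 84, 92]
pop() → 19: heap contents = [30, 84, 92]
pop() → 30: heap contents = [84, 92]
push(85): heap contents = [84, 85, 92]
push(10): heap contents = [10, 84, 85, 92]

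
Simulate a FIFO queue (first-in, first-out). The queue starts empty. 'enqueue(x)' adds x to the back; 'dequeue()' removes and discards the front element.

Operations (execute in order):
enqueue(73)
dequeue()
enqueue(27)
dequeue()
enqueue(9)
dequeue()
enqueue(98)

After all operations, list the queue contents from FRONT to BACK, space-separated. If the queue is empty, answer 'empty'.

Answer: 98

Derivation:
enqueue(73): [73]
dequeue(): []
enqueue(27): [27]
dequeue(): []
enqueue(9): [9]
dequeue(): []
enqueue(98): [98]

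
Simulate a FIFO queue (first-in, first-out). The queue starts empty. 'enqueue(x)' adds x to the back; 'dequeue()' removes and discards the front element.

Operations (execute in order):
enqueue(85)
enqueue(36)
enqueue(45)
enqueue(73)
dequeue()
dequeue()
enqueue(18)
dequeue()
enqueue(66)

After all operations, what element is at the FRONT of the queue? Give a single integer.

Answer: 73

Derivation:
enqueue(85): queue = [85]
enqueue(36): queue = [85, 36]
enqueue(45): queue = [85, 36, 45]
enqueue(73): queue = [85, 36, 45, 73]
dequeue(): queue = [36, 45, 73]
dequeue(): queue = [45, 73]
enqueue(18): queue = [45, 73, 18]
dequeue(): queue = [73, 18]
enqueue(66): queue = [73, 18, 66]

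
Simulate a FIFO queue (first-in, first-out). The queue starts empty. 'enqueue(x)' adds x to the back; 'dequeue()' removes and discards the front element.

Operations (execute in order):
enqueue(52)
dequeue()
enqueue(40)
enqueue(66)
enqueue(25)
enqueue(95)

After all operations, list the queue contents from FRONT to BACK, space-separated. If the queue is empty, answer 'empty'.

Answer: 40 66 25 95

Derivation:
enqueue(52): [52]
dequeue(): []
enqueue(40): [40]
enqueue(66): [40, 66]
enqueue(25): [40, 66, 25]
enqueue(95): [40, 66, 25, 95]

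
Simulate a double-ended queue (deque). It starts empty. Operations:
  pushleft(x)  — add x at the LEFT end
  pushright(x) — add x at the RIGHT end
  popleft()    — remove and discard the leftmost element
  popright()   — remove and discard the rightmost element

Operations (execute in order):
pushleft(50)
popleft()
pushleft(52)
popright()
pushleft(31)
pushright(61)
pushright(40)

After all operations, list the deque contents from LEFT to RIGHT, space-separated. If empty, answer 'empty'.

pushleft(50): [50]
popleft(): []
pushleft(52): [52]
popright(): []
pushleft(31): [31]
pushright(61): [31, 61]
pushright(40): [31, 61, 40]

Answer: 31 61 40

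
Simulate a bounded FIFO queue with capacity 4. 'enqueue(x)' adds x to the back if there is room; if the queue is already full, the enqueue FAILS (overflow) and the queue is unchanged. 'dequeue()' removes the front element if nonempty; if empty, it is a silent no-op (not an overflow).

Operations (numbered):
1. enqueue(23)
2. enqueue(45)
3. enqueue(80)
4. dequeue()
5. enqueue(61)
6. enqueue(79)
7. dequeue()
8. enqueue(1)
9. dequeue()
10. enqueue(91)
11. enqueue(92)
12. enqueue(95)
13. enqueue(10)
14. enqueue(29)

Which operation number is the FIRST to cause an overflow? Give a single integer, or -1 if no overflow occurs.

1. enqueue(23): size=1
2. enqueue(45): size=2
3. enqueue(80): size=3
4. dequeue(): size=2
5. enqueue(61): size=3
6. enqueue(79): size=4
7. dequeue(): size=3
8. enqueue(1): size=4
9. dequeue(): size=3
10. enqueue(91): size=4
11. enqueue(92): size=4=cap → OVERFLOW (fail)
12. enqueue(95): size=4=cap → OVERFLOW (fail)
13. enqueue(10): size=4=cap → OVERFLOW (fail)
14. enqueue(29): size=4=cap → OVERFLOW (fail)

Answer: 11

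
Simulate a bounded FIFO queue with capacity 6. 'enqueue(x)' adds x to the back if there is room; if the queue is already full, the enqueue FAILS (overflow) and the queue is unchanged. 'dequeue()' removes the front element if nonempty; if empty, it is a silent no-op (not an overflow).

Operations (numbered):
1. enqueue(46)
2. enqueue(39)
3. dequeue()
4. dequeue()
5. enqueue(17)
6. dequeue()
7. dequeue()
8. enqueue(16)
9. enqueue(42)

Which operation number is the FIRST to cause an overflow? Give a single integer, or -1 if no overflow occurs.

Answer: -1

Derivation:
1. enqueue(46): size=1
2. enqueue(39): size=2
3. dequeue(): size=1
4. dequeue(): size=0
5. enqueue(17): size=1
6. dequeue(): size=0
7. dequeue(): empty, no-op, size=0
8. enqueue(16): size=1
9. enqueue(42): size=2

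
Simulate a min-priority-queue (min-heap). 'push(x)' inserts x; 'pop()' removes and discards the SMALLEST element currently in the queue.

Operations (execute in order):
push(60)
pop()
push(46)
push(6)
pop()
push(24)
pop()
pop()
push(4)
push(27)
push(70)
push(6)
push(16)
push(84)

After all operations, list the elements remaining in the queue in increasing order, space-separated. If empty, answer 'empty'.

Answer: 4 6 16 27 70 84

Derivation:
push(60): heap contents = [60]
pop() → 60: heap contents = []
push(46): heap contents = [46]
push(6): heap contents = [6, 46]
pop() → 6: heap contents = [46]
push(24): heap contents = [24, 46]
pop() → 24: heap contents = [46]
pop() → 46: heap contents = []
push(4): heap contents = [4]
push(27): heap contents = [4, 27]
push(70): heap contents = [4, 27, 70]
push(6): heap contents = [4, 6, 27, 70]
push(16): heap contents = [4, 6, 16, 27, 70]
push(84): heap contents = [4, 6, 16, 27, 70, 84]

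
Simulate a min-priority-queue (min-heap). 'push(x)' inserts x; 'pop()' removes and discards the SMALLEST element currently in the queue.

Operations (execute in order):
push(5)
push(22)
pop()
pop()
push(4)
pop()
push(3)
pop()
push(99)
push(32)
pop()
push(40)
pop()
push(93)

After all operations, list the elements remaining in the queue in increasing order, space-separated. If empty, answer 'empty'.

Answer: 93 99

Derivation:
push(5): heap contents = [5]
push(22): heap contents = [5, 22]
pop() → 5: heap contents = [22]
pop() → 22: heap contents = []
push(4): heap contents = [4]
pop() → 4: heap contents = []
push(3): heap contents = [3]
pop() → 3: heap contents = []
push(99): heap contents = [99]
push(32): heap contents = [32, 99]
pop() → 32: heap contents = [99]
push(40): heap contents = [40, 99]
pop() → 40: heap contents = [99]
push(93): heap contents = [93, 99]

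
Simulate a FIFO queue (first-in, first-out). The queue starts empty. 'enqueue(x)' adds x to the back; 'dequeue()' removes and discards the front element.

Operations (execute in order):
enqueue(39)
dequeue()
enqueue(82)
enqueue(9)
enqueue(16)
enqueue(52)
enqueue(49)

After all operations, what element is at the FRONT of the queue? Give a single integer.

enqueue(39): queue = [39]
dequeue(): queue = []
enqueue(82): queue = [82]
enqueue(9): queue = [82, 9]
enqueue(16): queue = [82, 9, 16]
enqueue(52): queue = [82, 9, 16, 52]
enqueue(49): queue = [82, 9, 16, 52, 49]

Answer: 82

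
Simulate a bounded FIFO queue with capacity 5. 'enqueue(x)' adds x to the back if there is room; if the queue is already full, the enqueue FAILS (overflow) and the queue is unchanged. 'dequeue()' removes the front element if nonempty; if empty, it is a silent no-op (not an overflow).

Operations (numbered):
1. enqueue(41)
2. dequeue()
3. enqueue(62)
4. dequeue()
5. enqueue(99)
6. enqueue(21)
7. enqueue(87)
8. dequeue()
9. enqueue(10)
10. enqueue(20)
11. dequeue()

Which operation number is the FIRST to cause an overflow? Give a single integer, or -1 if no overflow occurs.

1. enqueue(41): size=1
2. dequeue(): size=0
3. enqueue(62): size=1
4. dequeue(): size=0
5. enqueue(99): size=1
6. enqueue(21): size=2
7. enqueue(87): size=3
8. dequeue(): size=2
9. enqueue(10): size=3
10. enqueue(20): size=4
11. dequeue(): size=3

Answer: -1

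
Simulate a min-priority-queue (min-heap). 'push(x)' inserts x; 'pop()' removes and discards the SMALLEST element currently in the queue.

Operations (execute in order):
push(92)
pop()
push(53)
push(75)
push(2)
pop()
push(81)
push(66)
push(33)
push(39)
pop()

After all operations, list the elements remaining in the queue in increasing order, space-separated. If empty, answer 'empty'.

push(92): heap contents = [92]
pop() → 92: heap contents = []
push(53): heap contents = [53]
push(75): heap contents = [53, 75]
push(2): heap contents = [2, 53, 75]
pop() → 2: heap contents = [53, 75]
push(81): heap contents = [53, 75, 81]
push(66): heap contents = [53, 66, 75, 81]
push(33): heap contents = [33, 53, 66, 75, 81]
push(39): heap contents = [33, 39, 53, 66, 75, 81]
pop() → 33: heap contents = [39, 53, 66, 75, 81]

Answer: 39 53 66 75 81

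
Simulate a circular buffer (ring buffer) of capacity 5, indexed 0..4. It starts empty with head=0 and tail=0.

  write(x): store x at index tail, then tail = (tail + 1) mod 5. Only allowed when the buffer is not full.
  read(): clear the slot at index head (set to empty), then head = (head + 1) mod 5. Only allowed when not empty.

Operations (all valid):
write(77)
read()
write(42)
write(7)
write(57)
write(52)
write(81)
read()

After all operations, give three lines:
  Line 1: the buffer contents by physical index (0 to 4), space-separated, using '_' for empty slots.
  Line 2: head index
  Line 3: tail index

Answer: 81 _ 7 57 52
2
1

Derivation:
write(77): buf=[77 _ _ _ _], head=0, tail=1, size=1
read(): buf=[_ _ _ _ _], head=1, tail=1, size=0
write(42): buf=[_ 42 _ _ _], head=1, tail=2, size=1
write(7): buf=[_ 42 7 _ _], head=1, tail=3, size=2
write(57): buf=[_ 42 7 57 _], head=1, tail=4, size=3
write(52): buf=[_ 42 7 57 52], head=1, tail=0, size=4
write(81): buf=[81 42 7 57 52], head=1, tail=1, size=5
read(): buf=[81 _ 7 57 52], head=2, tail=1, size=4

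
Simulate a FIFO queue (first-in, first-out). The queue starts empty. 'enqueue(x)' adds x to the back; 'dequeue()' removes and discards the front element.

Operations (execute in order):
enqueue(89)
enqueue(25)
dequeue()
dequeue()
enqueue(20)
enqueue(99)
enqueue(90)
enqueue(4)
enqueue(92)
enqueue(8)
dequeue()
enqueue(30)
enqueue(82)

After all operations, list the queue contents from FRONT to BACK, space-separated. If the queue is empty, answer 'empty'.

enqueue(89): [89]
enqueue(25): [89, 25]
dequeue(): [25]
dequeue(): []
enqueue(20): [20]
enqueue(99): [20, 99]
enqueue(90): [20, 99, 90]
enqueue(4): [20, 99, 90, 4]
enqueue(92): [20, 99, 90, 4, 92]
enqueue(8): [20, 99, 90, 4, 92, 8]
dequeue(): [99, 90, 4, 92, 8]
enqueue(30): [99, 90, 4, 92, 8, 30]
enqueue(82): [99, 90, 4, 92, 8, 30, 82]

Answer: 99 90 4 92 8 30 82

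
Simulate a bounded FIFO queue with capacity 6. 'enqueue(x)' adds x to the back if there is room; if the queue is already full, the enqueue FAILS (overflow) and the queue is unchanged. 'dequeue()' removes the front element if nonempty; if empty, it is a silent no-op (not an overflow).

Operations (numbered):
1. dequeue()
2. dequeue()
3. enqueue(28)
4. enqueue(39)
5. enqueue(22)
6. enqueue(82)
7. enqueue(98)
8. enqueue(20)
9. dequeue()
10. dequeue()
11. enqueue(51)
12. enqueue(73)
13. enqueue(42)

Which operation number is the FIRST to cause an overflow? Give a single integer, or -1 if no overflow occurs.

1. dequeue(): empty, no-op, size=0
2. dequeue(): empty, no-op, size=0
3. enqueue(28): size=1
4. enqueue(39): size=2
5. enqueue(22): size=3
6. enqueue(82): size=4
7. enqueue(98): size=5
8. enqueue(20): size=6
9. dequeue(): size=5
10. dequeue(): size=4
11. enqueue(51): size=5
12. enqueue(73): size=6
13. enqueue(42): size=6=cap → OVERFLOW (fail)

Answer: 13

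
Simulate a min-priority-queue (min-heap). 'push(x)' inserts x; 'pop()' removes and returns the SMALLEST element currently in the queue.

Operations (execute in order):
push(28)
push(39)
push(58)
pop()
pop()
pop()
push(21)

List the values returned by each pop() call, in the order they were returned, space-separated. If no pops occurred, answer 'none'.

push(28): heap contents = [28]
push(39): heap contents = [28, 39]
push(58): heap contents = [28, 39, 58]
pop() → 28: heap contents = [39, 58]
pop() → 39: heap contents = [58]
pop() → 58: heap contents = []
push(21): heap contents = [21]

Answer: 28 39 58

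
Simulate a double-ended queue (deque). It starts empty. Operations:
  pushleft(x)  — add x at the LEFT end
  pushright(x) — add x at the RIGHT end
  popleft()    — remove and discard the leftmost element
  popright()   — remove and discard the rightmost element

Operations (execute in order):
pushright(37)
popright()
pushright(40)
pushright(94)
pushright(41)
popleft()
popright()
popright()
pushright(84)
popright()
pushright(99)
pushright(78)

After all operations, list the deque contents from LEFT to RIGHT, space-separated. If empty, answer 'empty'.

Answer: 99 78

Derivation:
pushright(37): [37]
popright(): []
pushright(40): [40]
pushright(94): [40, 94]
pushright(41): [40, 94, 41]
popleft(): [94, 41]
popright(): [94]
popright(): []
pushright(84): [84]
popright(): []
pushright(99): [99]
pushright(78): [99, 78]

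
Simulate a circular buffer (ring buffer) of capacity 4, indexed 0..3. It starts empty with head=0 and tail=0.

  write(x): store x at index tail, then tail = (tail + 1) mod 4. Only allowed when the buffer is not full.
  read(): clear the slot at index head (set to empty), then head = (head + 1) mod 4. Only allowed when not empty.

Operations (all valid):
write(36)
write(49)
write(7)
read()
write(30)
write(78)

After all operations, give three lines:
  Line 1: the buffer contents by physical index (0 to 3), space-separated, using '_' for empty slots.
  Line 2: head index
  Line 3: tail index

Answer: 78 49 7 30
1
1

Derivation:
write(36): buf=[36 _ _ _], head=0, tail=1, size=1
write(49): buf=[36 49 _ _], head=0, tail=2, size=2
write(7): buf=[36 49 7 _], head=0, tail=3, size=3
read(): buf=[_ 49 7 _], head=1, tail=3, size=2
write(30): buf=[_ 49 7 30], head=1, tail=0, size=3
write(78): buf=[78 49 7 30], head=1, tail=1, size=4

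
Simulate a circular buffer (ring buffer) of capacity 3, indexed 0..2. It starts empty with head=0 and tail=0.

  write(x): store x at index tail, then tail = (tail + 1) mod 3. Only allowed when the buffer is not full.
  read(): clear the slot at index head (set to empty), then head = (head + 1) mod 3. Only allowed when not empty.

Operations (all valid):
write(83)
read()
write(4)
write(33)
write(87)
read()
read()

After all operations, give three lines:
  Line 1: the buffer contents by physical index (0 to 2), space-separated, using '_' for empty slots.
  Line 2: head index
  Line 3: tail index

Answer: 87 _ _
0
1

Derivation:
write(83): buf=[83 _ _], head=0, tail=1, size=1
read(): buf=[_ _ _], head=1, tail=1, size=0
write(4): buf=[_ 4 _], head=1, tail=2, size=1
write(33): buf=[_ 4 33], head=1, tail=0, size=2
write(87): buf=[87 4 33], head=1, tail=1, size=3
read(): buf=[87 _ 33], head=2, tail=1, size=2
read(): buf=[87 _ _], head=0, tail=1, size=1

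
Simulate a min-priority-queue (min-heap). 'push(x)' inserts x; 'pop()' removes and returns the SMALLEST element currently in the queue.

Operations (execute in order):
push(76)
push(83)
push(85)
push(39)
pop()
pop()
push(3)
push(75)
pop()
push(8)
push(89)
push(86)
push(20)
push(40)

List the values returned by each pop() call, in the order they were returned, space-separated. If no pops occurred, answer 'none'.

Answer: 39 76 3

Derivation:
push(76): heap contents = [76]
push(83): heap contents = [76, 83]
push(85): heap contents = [76, 83, 85]
push(39): heap contents = [39, 76, 83, 85]
pop() → 39: heap contents = [76, 83, 85]
pop() → 76: heap contents = [83, 85]
push(3): heap contents = [3, 83, 85]
push(75): heap contents = [3, 75, 83, 85]
pop() → 3: heap contents = [75, 83, 85]
push(8): heap contents = [8, 75, 83, 85]
push(89): heap contents = [8, 75, 83, 85, 89]
push(86): heap contents = [8, 75, 83, 85, 86, 89]
push(20): heap contents = [8, 20, 75, 83, 85, 86, 89]
push(40): heap contents = [8, 20, 40, 75, 83, 85, 86, 89]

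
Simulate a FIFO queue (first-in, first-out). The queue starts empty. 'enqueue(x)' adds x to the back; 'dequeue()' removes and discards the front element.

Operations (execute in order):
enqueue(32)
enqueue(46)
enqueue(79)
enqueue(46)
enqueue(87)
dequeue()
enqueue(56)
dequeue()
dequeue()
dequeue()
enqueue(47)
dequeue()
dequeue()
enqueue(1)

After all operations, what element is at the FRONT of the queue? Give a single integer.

Answer: 47

Derivation:
enqueue(32): queue = [32]
enqueue(46): queue = [32, 46]
enqueue(79): queue = [32, 46, 79]
enqueue(46): queue = [32, 46, 79, 46]
enqueue(87): queue = [32, 46, 79, 46, 87]
dequeue(): queue = [46, 79, 46, 87]
enqueue(56): queue = [46, 79, 46, 87, 56]
dequeue(): queue = [79, 46, 87, 56]
dequeue(): queue = [46, 87, 56]
dequeue(): queue = [87, 56]
enqueue(47): queue = [87, 56, 47]
dequeue(): queue = [56, 47]
dequeue(): queue = [47]
enqueue(1): queue = [47, 1]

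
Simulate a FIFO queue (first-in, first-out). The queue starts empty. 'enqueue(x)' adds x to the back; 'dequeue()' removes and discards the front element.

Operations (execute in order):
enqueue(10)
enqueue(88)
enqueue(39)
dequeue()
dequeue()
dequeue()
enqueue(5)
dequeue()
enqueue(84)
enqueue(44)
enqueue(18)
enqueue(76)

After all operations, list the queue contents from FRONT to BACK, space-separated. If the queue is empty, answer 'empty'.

enqueue(10): [10]
enqueue(88): [10, 88]
enqueue(39): [10, 88, 39]
dequeue(): [88, 39]
dequeue(): [39]
dequeue(): []
enqueue(5): [5]
dequeue(): []
enqueue(84): [84]
enqueue(44): [84, 44]
enqueue(18): [84, 44, 18]
enqueue(76): [84, 44, 18, 76]

Answer: 84 44 18 76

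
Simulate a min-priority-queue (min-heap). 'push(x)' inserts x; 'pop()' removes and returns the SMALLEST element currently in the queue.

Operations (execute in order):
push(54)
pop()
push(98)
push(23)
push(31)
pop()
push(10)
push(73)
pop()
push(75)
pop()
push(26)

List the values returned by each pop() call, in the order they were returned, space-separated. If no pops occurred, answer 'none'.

push(54): heap contents = [54]
pop() → 54: heap contents = []
push(98): heap contents = [98]
push(23): heap contents = [23, 98]
push(31): heap contents = [23, 31, 98]
pop() → 23: heap contents = [31, 98]
push(10): heap contents = [10, 31, 98]
push(73): heap contents = [10, 31, 73, 98]
pop() → 10: heap contents = [31, 73, 98]
push(75): heap contents = [31, 73, 75, 98]
pop() → 31: heap contents = [73, 75, 98]
push(26): heap contents = [26, 73, 75, 98]

Answer: 54 23 10 31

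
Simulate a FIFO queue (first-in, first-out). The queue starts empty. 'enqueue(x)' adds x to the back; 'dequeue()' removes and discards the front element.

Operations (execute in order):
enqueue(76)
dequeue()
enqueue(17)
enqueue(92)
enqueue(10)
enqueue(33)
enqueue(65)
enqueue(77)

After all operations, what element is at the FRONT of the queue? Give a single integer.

Answer: 17

Derivation:
enqueue(76): queue = [76]
dequeue(): queue = []
enqueue(17): queue = [17]
enqueue(92): queue = [17, 92]
enqueue(10): queue = [17, 92, 10]
enqueue(33): queue = [17, 92, 10, 33]
enqueue(65): queue = [17, 92, 10, 33, 65]
enqueue(77): queue = [17, 92, 10, 33, 65, 77]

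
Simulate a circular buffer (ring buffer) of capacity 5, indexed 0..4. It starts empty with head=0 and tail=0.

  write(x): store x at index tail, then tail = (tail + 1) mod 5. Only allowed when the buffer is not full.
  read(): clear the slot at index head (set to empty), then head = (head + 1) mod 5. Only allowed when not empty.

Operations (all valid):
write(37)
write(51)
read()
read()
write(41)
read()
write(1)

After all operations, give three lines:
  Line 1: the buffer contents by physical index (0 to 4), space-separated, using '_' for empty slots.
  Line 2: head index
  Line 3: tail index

Answer: _ _ _ 1 _
3
4

Derivation:
write(37): buf=[37 _ _ _ _], head=0, tail=1, size=1
write(51): buf=[37 51 _ _ _], head=0, tail=2, size=2
read(): buf=[_ 51 _ _ _], head=1, tail=2, size=1
read(): buf=[_ _ _ _ _], head=2, tail=2, size=0
write(41): buf=[_ _ 41 _ _], head=2, tail=3, size=1
read(): buf=[_ _ _ _ _], head=3, tail=3, size=0
write(1): buf=[_ _ _ 1 _], head=3, tail=4, size=1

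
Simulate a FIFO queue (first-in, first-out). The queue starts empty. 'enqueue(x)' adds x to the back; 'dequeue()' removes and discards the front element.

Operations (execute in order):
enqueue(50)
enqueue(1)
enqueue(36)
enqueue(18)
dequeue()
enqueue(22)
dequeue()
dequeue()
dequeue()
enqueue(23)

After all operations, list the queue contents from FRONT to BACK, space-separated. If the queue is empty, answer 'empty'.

enqueue(50): [50]
enqueue(1): [50, 1]
enqueue(36): [50, 1, 36]
enqueue(18): [50, 1, 36, 18]
dequeue(): [1, 36, 18]
enqueue(22): [1, 36, 18, 22]
dequeue(): [36, 18, 22]
dequeue(): [18, 22]
dequeue(): [22]
enqueue(23): [22, 23]

Answer: 22 23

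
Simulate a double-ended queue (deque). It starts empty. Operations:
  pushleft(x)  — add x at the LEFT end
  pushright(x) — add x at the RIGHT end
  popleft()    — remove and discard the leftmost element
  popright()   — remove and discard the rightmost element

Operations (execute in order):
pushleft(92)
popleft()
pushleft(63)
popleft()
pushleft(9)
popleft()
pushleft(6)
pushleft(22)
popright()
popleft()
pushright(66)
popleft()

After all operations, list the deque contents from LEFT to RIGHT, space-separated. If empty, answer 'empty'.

pushleft(92): [92]
popleft(): []
pushleft(63): [63]
popleft(): []
pushleft(9): [9]
popleft(): []
pushleft(6): [6]
pushleft(22): [22, 6]
popright(): [22]
popleft(): []
pushright(66): [66]
popleft(): []

Answer: empty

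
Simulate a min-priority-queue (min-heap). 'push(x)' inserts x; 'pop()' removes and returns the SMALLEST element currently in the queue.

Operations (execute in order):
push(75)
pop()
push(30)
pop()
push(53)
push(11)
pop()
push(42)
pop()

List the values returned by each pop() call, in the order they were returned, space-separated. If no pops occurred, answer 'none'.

push(75): heap contents = [75]
pop() → 75: heap contents = []
push(30): heap contents = [30]
pop() → 30: heap contents = []
push(53): heap contents = [53]
push(11): heap contents = [11, 53]
pop() → 11: heap contents = [53]
push(42): heap contents = [42, 53]
pop() → 42: heap contents = [53]

Answer: 75 30 11 42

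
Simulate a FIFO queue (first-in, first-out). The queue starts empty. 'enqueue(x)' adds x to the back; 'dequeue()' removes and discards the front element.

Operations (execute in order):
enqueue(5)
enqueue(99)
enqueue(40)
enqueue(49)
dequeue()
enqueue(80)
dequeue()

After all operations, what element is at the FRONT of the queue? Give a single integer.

enqueue(5): queue = [5]
enqueue(99): queue = [5, 99]
enqueue(40): queue = [5, 99, 40]
enqueue(49): queue = [5, 99, 40, 49]
dequeue(): queue = [99, 40, 49]
enqueue(80): queue = [99, 40, 49, 80]
dequeue(): queue = [40, 49, 80]

Answer: 40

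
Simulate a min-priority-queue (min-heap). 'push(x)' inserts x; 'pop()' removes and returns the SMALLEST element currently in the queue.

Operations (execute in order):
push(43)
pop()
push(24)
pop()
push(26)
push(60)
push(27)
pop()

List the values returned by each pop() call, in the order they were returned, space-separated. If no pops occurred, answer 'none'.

Answer: 43 24 26

Derivation:
push(43): heap contents = [43]
pop() → 43: heap contents = []
push(24): heap contents = [24]
pop() → 24: heap contents = []
push(26): heap contents = [26]
push(60): heap contents = [26, 60]
push(27): heap contents = [26, 27, 60]
pop() → 26: heap contents = [27, 60]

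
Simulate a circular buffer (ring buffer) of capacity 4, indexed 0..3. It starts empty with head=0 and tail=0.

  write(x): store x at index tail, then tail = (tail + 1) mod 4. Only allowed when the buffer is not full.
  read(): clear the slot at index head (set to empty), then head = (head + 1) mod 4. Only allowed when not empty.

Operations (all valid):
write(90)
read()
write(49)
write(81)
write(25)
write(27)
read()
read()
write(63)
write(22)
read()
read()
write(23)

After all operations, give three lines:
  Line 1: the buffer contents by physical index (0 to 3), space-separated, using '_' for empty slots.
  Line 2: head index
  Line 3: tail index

Answer: _ 63 22 23
1
0

Derivation:
write(90): buf=[90 _ _ _], head=0, tail=1, size=1
read(): buf=[_ _ _ _], head=1, tail=1, size=0
write(49): buf=[_ 49 _ _], head=1, tail=2, size=1
write(81): buf=[_ 49 81 _], head=1, tail=3, size=2
write(25): buf=[_ 49 81 25], head=1, tail=0, size=3
write(27): buf=[27 49 81 25], head=1, tail=1, size=4
read(): buf=[27 _ 81 25], head=2, tail=1, size=3
read(): buf=[27 _ _ 25], head=3, tail=1, size=2
write(63): buf=[27 63 _ 25], head=3, tail=2, size=3
write(22): buf=[27 63 22 25], head=3, tail=3, size=4
read(): buf=[27 63 22 _], head=0, tail=3, size=3
read(): buf=[_ 63 22 _], head=1, tail=3, size=2
write(23): buf=[_ 63 22 23], head=1, tail=0, size=3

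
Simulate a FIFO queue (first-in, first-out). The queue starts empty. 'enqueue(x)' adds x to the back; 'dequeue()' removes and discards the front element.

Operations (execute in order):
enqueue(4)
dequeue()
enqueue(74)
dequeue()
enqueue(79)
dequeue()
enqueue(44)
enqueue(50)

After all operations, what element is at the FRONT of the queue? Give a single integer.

Answer: 44

Derivation:
enqueue(4): queue = [4]
dequeue(): queue = []
enqueue(74): queue = [74]
dequeue(): queue = []
enqueue(79): queue = [79]
dequeue(): queue = []
enqueue(44): queue = [44]
enqueue(50): queue = [44, 50]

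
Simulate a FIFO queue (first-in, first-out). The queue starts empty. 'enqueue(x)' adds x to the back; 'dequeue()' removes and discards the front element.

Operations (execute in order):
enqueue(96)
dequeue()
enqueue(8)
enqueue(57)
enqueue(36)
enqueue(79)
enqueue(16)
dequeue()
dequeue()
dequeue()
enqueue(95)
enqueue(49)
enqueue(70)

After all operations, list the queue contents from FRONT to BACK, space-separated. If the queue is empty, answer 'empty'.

enqueue(96): [96]
dequeue(): []
enqueue(8): [8]
enqueue(57): [8, 57]
enqueue(36): [8, 57, 36]
enqueue(79): [8, 57, 36, 79]
enqueue(16): [8, 57, 36, 79, 16]
dequeue(): [57, 36, 79, 16]
dequeue(): [36, 79, 16]
dequeue(): [79, 16]
enqueue(95): [79, 16, 95]
enqueue(49): [79, 16, 95, 49]
enqueue(70): [79, 16, 95, 49, 70]

Answer: 79 16 95 49 70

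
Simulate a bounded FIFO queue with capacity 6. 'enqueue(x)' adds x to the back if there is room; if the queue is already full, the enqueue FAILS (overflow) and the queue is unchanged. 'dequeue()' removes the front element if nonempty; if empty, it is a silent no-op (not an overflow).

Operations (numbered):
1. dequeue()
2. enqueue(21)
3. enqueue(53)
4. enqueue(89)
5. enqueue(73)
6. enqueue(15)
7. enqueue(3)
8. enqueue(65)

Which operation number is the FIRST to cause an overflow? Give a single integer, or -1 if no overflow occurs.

1. dequeue(): empty, no-op, size=0
2. enqueue(21): size=1
3. enqueue(53): size=2
4. enqueue(89): size=3
5. enqueue(73): size=4
6. enqueue(15): size=5
7. enqueue(3): size=6
8. enqueue(65): size=6=cap → OVERFLOW (fail)

Answer: 8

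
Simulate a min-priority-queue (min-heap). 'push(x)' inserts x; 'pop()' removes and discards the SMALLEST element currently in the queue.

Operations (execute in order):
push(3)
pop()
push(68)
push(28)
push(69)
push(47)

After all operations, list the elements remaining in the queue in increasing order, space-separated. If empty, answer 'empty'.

push(3): heap contents = [3]
pop() → 3: heap contents = []
push(68): heap contents = [68]
push(28): heap contents = [28, 68]
push(69): heap contents = [28, 68, 69]
push(47): heap contents = [28, 47, 68, 69]

Answer: 28 47 68 69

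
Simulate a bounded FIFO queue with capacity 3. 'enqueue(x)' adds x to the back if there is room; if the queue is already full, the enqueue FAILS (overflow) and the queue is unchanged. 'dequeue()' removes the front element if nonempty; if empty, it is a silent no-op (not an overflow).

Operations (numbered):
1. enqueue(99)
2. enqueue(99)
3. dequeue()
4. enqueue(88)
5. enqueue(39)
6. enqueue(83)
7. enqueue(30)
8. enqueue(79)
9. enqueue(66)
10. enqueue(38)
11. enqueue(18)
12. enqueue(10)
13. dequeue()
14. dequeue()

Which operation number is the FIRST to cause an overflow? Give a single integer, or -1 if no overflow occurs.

1. enqueue(99): size=1
2. enqueue(99): size=2
3. dequeue(): size=1
4. enqueue(88): size=2
5. enqueue(39): size=3
6. enqueue(83): size=3=cap → OVERFLOW (fail)
7. enqueue(30): size=3=cap → OVERFLOW (fail)
8. enqueue(79): size=3=cap → OVERFLOW (fail)
9. enqueue(66): size=3=cap → OVERFLOW (fail)
10. enqueue(38): size=3=cap → OVERFLOW (fail)
11. enqueue(18): size=3=cap → OVERFLOW (fail)
12. enqueue(10): size=3=cap → OVERFLOW (fail)
13. dequeue(): size=2
14. dequeue(): size=1

Answer: 6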